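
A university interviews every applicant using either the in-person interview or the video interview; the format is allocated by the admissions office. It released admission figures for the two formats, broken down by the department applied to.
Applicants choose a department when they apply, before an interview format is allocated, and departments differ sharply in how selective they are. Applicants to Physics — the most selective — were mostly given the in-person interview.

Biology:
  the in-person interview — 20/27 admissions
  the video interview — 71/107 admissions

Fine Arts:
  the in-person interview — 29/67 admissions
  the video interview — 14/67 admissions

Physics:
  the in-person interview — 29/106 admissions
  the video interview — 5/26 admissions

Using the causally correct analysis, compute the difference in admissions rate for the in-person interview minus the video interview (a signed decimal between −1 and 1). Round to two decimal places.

Department differs across interview formats for reasons unrelated to any effect of the interview format itself, and it separately predicts the outcome — a classic confounder. We must compare within department levels.
Adjusting over the population distribution of department: 0.335·(0.741−0.664) + 0.335·(0.433−0.209) + 0.330·(0.274−0.192) = +0.128.

+0.13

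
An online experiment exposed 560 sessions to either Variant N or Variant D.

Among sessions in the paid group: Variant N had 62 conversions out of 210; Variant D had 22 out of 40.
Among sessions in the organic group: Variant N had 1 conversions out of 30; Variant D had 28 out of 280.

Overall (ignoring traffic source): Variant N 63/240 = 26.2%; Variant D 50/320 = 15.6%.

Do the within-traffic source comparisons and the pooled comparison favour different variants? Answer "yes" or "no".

yes

Within each traffic source level (paid 29.5% vs 55.0%; organic 3.3% vs 10.0%), Variant D has the higher rate every time. Pooled: 26.2% vs 15.6% — Variant N has the higher rate overall. The two comparisons disagree.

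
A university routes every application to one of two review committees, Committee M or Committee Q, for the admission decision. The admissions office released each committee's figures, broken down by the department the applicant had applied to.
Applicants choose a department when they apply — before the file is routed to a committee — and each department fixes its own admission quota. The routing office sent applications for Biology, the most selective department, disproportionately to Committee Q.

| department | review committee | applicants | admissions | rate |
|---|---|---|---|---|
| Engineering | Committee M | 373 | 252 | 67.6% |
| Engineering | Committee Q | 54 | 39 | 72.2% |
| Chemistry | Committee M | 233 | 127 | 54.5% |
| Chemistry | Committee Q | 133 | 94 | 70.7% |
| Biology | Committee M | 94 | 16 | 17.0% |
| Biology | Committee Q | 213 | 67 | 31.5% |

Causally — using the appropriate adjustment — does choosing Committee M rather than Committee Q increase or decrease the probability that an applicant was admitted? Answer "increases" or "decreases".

decreases

Nothing the review committee does changes department; the imbalance is an allocation artefact. With department also predicting the outcome, the pooled figure is confounded, and the within-stratum comparison is the causal one.
Within each level — Engineering: 67.6% vs 72.2%; Chemistry: 54.5% vs 70.7%; Biology: 17.0% vs 31.5% — Committee Q is higher every time.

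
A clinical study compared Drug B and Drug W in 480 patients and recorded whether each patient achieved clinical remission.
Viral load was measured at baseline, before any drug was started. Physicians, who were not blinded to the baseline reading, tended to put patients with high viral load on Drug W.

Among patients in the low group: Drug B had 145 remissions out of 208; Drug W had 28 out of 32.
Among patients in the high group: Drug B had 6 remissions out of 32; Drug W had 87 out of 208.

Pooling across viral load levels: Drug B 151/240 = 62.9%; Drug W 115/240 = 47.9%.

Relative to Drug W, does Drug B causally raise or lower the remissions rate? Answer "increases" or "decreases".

Within every viral load level Drug W has the higher rate, yet pooled Drug B does — Simpson's reversal.
Here viral load is a common cause — it drives both which drug a case falls under and the outcome. The crude comparison mixes populations; the stratum-specific rates are the causally relevant ones.
Within each level — low: 69.7% vs 87.5%; high: 18.8% vs 41.8% — Drug W is higher every time.

decreases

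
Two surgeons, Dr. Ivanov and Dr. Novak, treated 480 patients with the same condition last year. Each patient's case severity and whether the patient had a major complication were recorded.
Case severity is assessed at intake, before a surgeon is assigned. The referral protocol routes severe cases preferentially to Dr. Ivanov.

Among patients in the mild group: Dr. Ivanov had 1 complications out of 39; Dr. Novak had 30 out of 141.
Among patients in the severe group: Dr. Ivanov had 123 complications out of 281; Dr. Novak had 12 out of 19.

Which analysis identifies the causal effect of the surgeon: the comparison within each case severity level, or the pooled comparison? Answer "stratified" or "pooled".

The stratified and pooled comparisons disagree (Dr. Ivanov wins within each case severity; Dr. Novak wins overall), so the answer turns on the causal role of case severity.
Case severity is set before the surgeon has any effect — it is not caused by the surgeon — and it independently drives the outcome. That makes it a confounder, so the causal comparison is within case severity levels.
Within each level — mild: 2.6% vs 21.3%; severe: 43.8% vs 63.2% — Dr. Ivanov is lower every time.

stratified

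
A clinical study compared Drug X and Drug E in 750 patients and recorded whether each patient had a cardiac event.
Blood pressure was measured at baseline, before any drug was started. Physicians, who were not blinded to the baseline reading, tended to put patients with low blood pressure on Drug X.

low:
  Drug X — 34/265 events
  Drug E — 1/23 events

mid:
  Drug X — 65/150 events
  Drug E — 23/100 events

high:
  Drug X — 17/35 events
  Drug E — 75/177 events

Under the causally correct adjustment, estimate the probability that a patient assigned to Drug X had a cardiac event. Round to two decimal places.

0.33

The blood pressure-specific comparison favours Drug E throughout, but the pooled figures favour Drug X. The question is whether to condition on blood pressure.
The imbalance in blood pressure arose from how patients were allocated, not from anything the drug did; and blood pressure independently affects the outcome. The pooled gap is confounded — condition on blood pressure.
Standardising Drug X to the population blood pressure mix: 0.384·34/265 + 0.333·65/150 + 0.283·17/35 = 0.331.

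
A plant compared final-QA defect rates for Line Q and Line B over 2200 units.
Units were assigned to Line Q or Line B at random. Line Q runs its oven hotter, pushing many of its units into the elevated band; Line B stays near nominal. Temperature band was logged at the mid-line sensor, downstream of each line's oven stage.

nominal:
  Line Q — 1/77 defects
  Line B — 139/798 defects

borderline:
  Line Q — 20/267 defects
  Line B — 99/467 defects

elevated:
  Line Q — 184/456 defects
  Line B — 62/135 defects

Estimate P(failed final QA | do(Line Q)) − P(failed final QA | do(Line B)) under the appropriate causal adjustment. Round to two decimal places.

Line Q is lower inside every in-process temperature band stratum but Line B is lower in aggregate. Whether to stratify depends on how in-process temperature band relates to the line.
In-process temperature band is recorded after the line and is itself shifted by it — it sits on the causal path from line to outcome. Conditioning on a mediator would strip out part of the effect we want; the pooled comparison gives the total causal effect.
The causal difference is the pooled difference: 0.256 − 0.214 = +0.042.

+0.04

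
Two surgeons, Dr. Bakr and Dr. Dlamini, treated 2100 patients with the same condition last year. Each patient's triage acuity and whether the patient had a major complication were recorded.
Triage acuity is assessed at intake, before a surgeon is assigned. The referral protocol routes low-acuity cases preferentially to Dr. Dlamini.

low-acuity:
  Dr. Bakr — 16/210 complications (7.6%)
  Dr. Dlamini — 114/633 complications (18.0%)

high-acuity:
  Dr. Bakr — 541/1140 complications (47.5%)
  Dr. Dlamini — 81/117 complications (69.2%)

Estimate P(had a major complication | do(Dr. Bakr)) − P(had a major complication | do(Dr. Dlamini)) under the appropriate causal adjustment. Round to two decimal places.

-0.17

Nothing the surgeon does changes triage acuity; the imbalance is an allocation artefact. With triage acuity also predicting the outcome, the pooled figure is confounded, and the within-stratum comparison is the causal one.
Adjusting over the population distribution of triage acuity: 0.401·(0.076−0.180) + 0.599·(0.475−0.692) = -0.172.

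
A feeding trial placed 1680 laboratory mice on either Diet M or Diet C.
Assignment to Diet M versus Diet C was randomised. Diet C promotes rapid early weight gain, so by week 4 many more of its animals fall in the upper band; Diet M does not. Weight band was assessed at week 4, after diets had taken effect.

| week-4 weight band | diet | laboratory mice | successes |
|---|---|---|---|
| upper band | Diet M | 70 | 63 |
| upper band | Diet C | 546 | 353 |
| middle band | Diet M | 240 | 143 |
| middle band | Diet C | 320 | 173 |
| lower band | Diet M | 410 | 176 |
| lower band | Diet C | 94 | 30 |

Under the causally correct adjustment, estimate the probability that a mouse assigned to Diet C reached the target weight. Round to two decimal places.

Because the diet influences week-4 weight band, week-4 weight band is a post-treatment mediator, not a confounder. Stratifying on it would bias the estimate; the causal effect is the crude pooled difference.
So P(outcome | do(Diet C)) is just the pooled rate for Diet C: 556/960 = 0.579.

0.58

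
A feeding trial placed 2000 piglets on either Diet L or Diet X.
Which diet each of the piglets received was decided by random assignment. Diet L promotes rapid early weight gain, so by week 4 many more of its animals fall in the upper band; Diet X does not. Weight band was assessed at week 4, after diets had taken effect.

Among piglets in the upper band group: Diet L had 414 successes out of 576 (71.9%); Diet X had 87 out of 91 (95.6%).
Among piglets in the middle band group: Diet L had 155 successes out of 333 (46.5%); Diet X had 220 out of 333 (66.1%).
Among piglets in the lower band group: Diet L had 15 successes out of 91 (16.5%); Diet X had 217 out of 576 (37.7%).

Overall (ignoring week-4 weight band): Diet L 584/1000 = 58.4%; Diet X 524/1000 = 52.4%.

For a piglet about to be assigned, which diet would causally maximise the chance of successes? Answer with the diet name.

Week-4 weight band is downstream of the diet. One should not condition on a consequence of treatment, so the overall rates are the right comparison.
Pooled: Diet L 58.4% vs Diet X 52.4%; Diet L is higher overall.

Diet L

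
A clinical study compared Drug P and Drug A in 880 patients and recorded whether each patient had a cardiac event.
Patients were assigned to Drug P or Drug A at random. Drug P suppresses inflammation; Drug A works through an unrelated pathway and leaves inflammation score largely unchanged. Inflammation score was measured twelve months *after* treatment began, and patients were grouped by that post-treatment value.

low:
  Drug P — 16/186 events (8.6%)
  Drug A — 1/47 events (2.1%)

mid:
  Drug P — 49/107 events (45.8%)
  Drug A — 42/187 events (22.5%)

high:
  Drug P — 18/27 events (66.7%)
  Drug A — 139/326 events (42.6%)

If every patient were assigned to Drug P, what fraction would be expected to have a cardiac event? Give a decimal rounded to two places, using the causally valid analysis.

The inflammation score-specific comparison favours Drug A throughout, but the pooled figures favour Drug P. The question is whether to condition on inflammation score.
Inflammation score here is a post-treatment variable shaped by the drug; conditioning on it would introduce bias rather than remove it. The overall comparison is the causal one.
So P(outcome | do(Drug P)) is just the pooled rate for Drug P: 83/320 = 0.259.

0.26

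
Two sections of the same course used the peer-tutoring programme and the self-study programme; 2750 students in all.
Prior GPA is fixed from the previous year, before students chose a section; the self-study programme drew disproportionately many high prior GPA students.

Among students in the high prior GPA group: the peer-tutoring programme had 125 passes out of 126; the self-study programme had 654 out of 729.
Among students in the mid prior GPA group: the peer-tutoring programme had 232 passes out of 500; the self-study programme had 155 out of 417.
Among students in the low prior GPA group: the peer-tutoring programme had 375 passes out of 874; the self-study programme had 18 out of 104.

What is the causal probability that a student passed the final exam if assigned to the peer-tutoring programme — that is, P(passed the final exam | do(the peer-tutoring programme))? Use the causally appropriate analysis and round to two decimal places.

0.62

Prior GPA band differs across teaching methods for reasons unrelated to any effect of the teaching method itself, and it separately predicts the outcome — a classic confounder. We must compare within prior GPA band levels.
Standardising the peer-tutoring programme to the population prior GPA band mix: 0.311·125/126 + 0.333·232/500 + 0.356·375/874 = 0.616.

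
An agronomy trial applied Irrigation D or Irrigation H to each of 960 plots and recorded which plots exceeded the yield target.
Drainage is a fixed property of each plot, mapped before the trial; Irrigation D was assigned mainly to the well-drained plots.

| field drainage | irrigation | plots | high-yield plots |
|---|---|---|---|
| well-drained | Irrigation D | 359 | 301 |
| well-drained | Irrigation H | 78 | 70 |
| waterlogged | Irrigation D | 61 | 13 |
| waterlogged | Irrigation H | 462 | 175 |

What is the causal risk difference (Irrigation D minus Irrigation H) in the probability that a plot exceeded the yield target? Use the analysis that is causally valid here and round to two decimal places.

Within every field drainage level Irrigation H has the higher rate, yet pooled Irrigation D does — Simpson's reversal.
Nothing the irrigation does changes field drainage; the imbalance is an allocation artefact. With field drainage also predicting the outcome, the pooled figure is confounded, and the within-stratum comparison is the causal one.
Adjusting over the population distribution of field drainage: 0.455·(0.838−0.897) + 0.545·(0.213−0.379) = -0.117.

-0.12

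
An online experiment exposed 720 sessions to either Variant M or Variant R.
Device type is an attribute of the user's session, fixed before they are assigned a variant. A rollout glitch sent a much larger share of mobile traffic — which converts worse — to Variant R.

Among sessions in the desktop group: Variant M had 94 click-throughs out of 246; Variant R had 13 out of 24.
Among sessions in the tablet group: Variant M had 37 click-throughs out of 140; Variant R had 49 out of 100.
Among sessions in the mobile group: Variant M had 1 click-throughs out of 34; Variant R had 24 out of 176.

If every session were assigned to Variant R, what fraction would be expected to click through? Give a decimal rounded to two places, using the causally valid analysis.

0.41

Since device type is a pre-existing factor (not a product of the variant) and it affects the outcome on its own, it is a confounder. The stratified rates, not the pooled rate, identify the causal effect.
Standardising Variant R to the population device type mix: 0.375·13/24 + 0.333·49/100 + 0.292·24/176 = 0.406.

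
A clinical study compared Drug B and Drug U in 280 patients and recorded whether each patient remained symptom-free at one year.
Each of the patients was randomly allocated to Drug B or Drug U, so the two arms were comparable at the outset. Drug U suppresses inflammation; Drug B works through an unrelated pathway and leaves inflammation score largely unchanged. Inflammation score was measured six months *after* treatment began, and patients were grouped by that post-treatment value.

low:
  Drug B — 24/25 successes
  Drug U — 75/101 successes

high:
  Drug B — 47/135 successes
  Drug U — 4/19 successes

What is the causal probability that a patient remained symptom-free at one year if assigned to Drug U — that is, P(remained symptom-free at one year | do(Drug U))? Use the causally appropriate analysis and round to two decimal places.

The distribution of inflammation score is itself part of what the drug does — it is an intermediate outcome. Holding it fixed would remove that part of the effect; the total effect is the pooled difference.
So P(outcome | do(Drug U)) is just the pooled rate for Drug U: 79/120 = 0.658.

0.66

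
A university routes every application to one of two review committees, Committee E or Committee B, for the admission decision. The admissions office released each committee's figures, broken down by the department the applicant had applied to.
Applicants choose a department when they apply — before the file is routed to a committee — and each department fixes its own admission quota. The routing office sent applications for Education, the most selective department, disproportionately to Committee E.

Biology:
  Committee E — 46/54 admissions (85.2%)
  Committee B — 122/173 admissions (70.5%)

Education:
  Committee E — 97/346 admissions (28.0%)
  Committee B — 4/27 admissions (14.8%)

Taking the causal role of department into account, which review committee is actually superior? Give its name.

Committee E

The department-specific comparison favours Committee E throughout, but the pooled figures favour Committee B. The question is whether to condition on department.
Since department is a pre-existing factor (not a product of the review committee) and it affects the outcome on its own, it is a confounder. The stratified rates, not the pooled rate, identify the causal effect.
Within each level — Biology: 85.2% vs 70.5%; Education: 28.0% vs 14.8% — Committee E is higher every time.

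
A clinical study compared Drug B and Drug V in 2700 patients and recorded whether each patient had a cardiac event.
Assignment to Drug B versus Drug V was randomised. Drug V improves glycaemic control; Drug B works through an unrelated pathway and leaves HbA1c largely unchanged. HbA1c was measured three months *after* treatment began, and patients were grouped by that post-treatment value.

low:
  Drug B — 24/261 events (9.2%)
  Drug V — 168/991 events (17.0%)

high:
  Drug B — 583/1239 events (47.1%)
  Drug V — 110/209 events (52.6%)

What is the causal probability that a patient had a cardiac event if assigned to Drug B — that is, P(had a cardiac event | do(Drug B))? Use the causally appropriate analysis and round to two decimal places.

0.40

Stratifying would compare drugs among patients the drugs themselves sorted into HbA1c groups — a form of selection on an intermediate. The unconditioned pooled rates give the total causal effect.
So P(outcome | do(Drug B)) is just the pooled rate for Drug B: 607/1500 = 0.405.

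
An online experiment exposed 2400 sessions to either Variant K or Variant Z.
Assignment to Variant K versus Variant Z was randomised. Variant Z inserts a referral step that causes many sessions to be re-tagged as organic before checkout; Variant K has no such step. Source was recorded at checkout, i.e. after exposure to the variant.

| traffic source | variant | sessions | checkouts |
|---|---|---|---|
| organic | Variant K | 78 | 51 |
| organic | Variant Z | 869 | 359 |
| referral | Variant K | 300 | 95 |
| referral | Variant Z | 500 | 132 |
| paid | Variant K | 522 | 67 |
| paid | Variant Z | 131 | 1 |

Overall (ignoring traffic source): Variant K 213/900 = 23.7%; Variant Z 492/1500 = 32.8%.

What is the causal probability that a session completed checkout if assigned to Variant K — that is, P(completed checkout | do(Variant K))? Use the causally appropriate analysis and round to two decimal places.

0.24

Traffic source lies on the pathway variant → traffic source → outcome, so adjusting for it blocks the indirect effect. For the total causal effect of variant, use the unadjusted pooled rates.
So P(outcome | do(Variant K)) is just the pooled rate for Variant K: 213/900 = 0.237.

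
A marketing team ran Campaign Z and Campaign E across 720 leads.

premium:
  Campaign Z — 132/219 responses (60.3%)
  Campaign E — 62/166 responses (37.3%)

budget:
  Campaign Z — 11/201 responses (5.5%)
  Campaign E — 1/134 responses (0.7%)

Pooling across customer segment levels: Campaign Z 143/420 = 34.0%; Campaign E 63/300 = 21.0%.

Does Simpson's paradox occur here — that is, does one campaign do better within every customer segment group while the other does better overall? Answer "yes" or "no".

no

Within each customer segment level (premium 60.3% vs 37.3%; budget 5.5% vs 0.7%), Campaign Z has the higher rate every time. Pooled: 34.0% vs 21.0% — Campaign Z has the higher rate overall. They agree.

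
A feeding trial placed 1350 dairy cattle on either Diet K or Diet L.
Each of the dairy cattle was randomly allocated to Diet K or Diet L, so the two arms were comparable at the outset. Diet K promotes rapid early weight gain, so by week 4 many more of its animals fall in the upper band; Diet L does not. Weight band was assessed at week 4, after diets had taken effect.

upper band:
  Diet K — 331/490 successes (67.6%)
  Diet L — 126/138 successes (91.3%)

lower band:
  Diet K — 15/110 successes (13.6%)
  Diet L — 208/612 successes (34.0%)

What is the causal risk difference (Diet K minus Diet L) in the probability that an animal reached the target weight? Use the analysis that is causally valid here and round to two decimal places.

Week-4 weight band here is a post-treatment variable shaped by the diet; conditioning on it would introduce bias rather than remove it. The overall comparison is the causal one.
The causal difference is the pooled difference: 0.577 − 0.445 = +0.131.

+0.13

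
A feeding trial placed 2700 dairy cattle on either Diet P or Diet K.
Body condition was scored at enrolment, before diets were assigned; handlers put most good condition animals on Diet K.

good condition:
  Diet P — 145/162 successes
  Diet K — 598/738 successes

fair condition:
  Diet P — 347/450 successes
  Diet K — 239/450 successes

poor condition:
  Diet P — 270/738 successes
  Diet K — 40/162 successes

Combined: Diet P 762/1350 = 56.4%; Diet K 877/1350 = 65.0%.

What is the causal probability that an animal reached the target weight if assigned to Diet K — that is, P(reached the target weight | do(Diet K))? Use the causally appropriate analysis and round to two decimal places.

0.53

Starting body condition satisfies the back-door criterion: it is not a descendant of the diet, and it blocks the spurious path from diet to outcome. Adjusting for it (i.e., using the within-starting body condition rates) gives the causal effect.
Standardising Diet K to the population starting body condition mix: 0.333·598/738 + 0.333·239/450 + 0.333·40/162 = 0.529.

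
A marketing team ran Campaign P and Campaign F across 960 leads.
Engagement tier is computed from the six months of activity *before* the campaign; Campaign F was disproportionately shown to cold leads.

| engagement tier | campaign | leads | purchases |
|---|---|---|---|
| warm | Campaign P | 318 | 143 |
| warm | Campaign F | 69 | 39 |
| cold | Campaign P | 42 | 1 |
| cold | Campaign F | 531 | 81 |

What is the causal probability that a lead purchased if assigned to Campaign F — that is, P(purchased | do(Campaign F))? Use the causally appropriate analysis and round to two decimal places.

The engagement tier-specific comparison favours Campaign F throughout, but the pooled figures favour Campaign P. The question is whether to condition on engagement tier.
Since engagement tier is a pre-existing factor (not a product of the campaign) and it affects the outcome on its own, it is a confounder. The stratified rates, not the pooled rate, identify the causal effect.
Standardising Campaign F to the population engagement tier mix: 0.403·39/69 + 0.597·81/531 = 0.319.

0.32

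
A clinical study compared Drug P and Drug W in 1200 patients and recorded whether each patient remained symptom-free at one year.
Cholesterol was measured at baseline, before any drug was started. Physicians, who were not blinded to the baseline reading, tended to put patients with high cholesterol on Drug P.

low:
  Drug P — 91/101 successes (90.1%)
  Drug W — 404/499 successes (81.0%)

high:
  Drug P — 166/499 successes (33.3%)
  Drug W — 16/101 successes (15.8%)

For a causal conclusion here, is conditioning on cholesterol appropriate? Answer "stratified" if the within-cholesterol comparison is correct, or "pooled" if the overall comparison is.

stratified

Within every cholesterol level Drug P has the higher rate, yet pooled Drug W does — Simpson's reversal.
Cholesterol satisfies the back-door criterion: it is not a descendant of the drug, and it blocks the spurious path from drug to outcome. Adjusting for it (i.e., using the within-cholesterol rates) gives the causal effect.
Within each level — low: 90.1% vs 81.0%; high: 33.3% vs 15.8% — Drug P is higher every time.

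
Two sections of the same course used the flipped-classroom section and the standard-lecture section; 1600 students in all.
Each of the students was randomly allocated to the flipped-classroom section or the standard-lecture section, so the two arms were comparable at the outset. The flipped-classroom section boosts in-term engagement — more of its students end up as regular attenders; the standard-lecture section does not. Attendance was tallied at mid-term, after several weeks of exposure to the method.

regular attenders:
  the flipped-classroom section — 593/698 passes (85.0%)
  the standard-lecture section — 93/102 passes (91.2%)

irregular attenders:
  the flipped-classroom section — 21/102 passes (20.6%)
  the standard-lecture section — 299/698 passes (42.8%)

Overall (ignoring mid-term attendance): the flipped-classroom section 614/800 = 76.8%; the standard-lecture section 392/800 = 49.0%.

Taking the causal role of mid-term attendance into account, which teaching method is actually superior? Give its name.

the flipped-classroom section

Mid-term attendance here is a post-treatment variable shaped by the teaching method; conditioning on it would introduce bias rather than remove it. The overall comparison is the causal one.
Pooled: the flipped-classroom section 76.8% vs the standard-lecture section 49.0%; the flipped-classroom section is higher overall.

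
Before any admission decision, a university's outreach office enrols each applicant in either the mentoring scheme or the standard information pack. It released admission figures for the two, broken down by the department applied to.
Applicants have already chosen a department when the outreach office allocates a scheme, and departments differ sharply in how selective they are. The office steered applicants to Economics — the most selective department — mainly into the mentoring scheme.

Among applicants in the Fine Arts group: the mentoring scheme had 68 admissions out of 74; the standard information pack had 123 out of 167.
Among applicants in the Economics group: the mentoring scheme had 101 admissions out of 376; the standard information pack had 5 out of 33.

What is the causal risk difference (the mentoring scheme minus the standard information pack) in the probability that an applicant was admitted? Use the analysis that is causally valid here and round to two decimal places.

+0.14

Within every department level the mentoring scheme has the higher rate, yet pooled the standard information pack does — Simpson's reversal.
Nothing the outreach scheme does changes department; the imbalance is an allocation artefact. With department also predicting the outcome, the pooled figure is confounded, and the within-stratum comparison is the causal one.
Adjusting over the population distribution of department: 0.371·(0.919−0.737) + 0.629·(0.269−0.152) = +0.141.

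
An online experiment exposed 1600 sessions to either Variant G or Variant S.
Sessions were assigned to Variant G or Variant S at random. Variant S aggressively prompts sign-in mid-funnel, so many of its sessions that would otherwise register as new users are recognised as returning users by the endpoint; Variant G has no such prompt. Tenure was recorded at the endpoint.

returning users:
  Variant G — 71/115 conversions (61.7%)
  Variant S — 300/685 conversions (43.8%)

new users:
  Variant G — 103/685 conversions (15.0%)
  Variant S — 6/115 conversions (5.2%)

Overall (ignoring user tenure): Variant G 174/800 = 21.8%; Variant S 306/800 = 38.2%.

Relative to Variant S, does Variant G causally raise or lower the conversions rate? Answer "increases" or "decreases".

Stratifying would compare variants among sessions the variants themselves sorted into user tenure groups — a form of selection on an intermediate. The unconditioned pooled rates give the total causal effect.
Pooled: Variant G 21.8% vs Variant S 38.2%; Variant S is higher overall.

decreases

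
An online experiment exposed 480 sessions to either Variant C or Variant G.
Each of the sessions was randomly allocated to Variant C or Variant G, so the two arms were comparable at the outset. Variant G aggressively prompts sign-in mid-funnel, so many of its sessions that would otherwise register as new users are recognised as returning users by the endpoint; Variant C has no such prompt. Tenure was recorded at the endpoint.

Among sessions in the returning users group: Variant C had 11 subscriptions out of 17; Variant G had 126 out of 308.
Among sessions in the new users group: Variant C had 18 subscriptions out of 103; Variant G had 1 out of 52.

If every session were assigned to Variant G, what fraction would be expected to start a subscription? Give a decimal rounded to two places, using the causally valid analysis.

The user tenure-specific comparison favours Variant C throughout, but the pooled figures favour Variant G. The question is whether to condition on user tenure.
Stratifying would compare variants among sessions the variants themselves sorted into user tenure groups — a form of selection on an intermediate. The unconditioned pooled rates give the total causal effect.
So P(outcome | do(Variant G)) is just the pooled rate for Variant G: 127/360 = 0.353.

0.35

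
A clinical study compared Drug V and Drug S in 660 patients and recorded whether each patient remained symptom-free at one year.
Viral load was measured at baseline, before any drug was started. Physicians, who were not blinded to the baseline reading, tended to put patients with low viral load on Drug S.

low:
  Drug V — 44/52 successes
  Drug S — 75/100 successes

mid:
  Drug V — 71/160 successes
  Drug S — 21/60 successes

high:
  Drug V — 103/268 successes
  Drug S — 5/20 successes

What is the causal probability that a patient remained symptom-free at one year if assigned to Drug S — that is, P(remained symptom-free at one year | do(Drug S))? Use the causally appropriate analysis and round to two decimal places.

0.40

Viral load is set before the drug has any effect — it is not caused by the drug — and it independently drives the outcome. That makes it a confounder, so the causal comparison is within viral load levels.
Standardising Drug S to the population viral load mix: 0.230·75/100 + 0.333·21/60 + 0.436·5/20 = 0.398.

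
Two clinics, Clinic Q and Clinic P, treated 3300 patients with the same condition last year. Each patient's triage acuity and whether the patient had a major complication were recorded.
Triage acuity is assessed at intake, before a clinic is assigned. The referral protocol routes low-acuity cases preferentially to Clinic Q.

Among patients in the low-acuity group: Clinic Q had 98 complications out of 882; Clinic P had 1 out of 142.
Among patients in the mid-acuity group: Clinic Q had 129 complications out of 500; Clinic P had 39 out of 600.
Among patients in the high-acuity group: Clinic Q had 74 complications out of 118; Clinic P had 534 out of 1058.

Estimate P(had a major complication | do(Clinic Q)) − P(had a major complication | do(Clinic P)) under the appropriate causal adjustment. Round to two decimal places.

+0.14

Since triage acuity is a pre-existing factor (not a product of the clinic) and it affects the outcome on its own, it is a confounder. The stratified rates, not the pooled rate, identify the causal effect.
Adjusting over the population distribution of triage acuity: 0.310·(0.111−0.007) + 0.333·(0.258−0.065) + 0.356·(0.627−0.505) = +0.140.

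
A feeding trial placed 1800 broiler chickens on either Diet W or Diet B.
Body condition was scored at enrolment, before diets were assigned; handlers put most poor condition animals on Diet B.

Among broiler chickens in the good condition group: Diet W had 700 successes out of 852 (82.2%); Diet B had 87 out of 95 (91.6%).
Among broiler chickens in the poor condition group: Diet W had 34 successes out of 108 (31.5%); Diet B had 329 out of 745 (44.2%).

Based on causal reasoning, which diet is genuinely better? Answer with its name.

The starting body condition-specific comparison favours Diet B throughout, but the pooled figures favour Diet W. The question is whether to condition on starting body condition.
Starting body condition differs across diets for reasons unrelated to any effect of the diet itself, and it separately predicts the outcome — a classic confounder. We must compare within starting body condition levels.
Within each level — good condition: 82.2% vs 91.6%; poor condition: 31.5% vs 44.2% — Diet B is higher every time.

Diet B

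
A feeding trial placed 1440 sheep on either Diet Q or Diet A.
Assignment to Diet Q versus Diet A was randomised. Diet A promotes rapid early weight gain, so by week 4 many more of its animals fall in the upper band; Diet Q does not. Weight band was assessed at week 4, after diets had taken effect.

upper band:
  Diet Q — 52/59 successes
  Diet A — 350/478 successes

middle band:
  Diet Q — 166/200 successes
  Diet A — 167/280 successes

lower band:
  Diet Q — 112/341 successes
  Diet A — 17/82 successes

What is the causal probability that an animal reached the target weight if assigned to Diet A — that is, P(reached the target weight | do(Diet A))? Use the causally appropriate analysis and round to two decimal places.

The week-4 weight band-specific comparison favours Diet Q throughout, but the pooled figures favour Diet A. The question is whether to condition on week-4 weight band.
Week-4 weight band is downstream of the diet. One should not condition on a consequence of treatment, so the overall rates are the right comparison.
So P(outcome | do(Diet A)) is just the pooled rate for Diet A: 534/840 = 0.636.

0.64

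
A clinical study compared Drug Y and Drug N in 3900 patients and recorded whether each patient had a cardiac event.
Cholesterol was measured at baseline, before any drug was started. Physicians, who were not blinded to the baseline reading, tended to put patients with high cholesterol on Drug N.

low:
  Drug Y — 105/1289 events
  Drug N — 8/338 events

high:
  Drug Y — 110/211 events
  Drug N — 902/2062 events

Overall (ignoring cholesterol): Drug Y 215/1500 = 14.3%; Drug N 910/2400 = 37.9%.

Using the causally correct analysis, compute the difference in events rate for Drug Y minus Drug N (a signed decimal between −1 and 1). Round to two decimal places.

The stratified and pooled comparisons disagree (Drug N wins within each cholesterol; Drug Y wins overall), so the answer turns on the causal role of cholesterol.
Since cholesterol is a pre-existing factor (not a product of the drug) and it affects the outcome on its own, it is a confounder. The stratified rates, not the pooled rate, identify the causal effect.
Adjusting over the population distribution of cholesterol: 0.417·(0.081−0.024) + 0.583·(0.521−0.437) = +0.073.

+0.07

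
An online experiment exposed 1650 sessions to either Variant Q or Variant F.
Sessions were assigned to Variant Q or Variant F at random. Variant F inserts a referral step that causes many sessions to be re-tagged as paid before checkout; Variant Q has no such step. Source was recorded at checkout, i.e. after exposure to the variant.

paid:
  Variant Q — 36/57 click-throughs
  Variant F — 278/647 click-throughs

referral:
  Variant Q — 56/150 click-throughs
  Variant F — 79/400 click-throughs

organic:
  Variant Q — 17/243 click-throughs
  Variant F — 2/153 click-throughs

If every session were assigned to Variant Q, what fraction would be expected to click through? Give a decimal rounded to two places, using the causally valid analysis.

0.24

Within every traffic source level Variant Q has the higher rate, yet pooled Variant F does — Simpson's reversal.
Traffic source is downstream of the variant. One should not condition on a consequence of treatment, so the overall rates are the right comparison.
So P(outcome | do(Variant Q)) is just the pooled rate for Variant Q: 109/450 = 0.242.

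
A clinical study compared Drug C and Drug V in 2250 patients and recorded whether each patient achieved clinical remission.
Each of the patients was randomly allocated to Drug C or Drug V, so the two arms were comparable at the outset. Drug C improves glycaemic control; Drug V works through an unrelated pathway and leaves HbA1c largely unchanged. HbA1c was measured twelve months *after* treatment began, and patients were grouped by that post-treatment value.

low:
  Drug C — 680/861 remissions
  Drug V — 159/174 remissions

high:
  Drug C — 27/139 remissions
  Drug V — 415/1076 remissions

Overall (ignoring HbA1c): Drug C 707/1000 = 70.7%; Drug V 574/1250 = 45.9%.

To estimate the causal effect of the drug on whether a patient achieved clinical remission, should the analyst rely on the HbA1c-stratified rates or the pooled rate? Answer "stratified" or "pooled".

Within every HbA1c level Drug V has the higher rate, yet pooled Drug C does — Simpson's reversal.
HbA1c here is a post-treatment variable shaped by the drug; conditioning on it would introduce bias rather than remove it. The overall comparison is the causal one.
Pooled: Drug C 70.7% vs Drug V 45.9%; Drug C is higher overall.

pooled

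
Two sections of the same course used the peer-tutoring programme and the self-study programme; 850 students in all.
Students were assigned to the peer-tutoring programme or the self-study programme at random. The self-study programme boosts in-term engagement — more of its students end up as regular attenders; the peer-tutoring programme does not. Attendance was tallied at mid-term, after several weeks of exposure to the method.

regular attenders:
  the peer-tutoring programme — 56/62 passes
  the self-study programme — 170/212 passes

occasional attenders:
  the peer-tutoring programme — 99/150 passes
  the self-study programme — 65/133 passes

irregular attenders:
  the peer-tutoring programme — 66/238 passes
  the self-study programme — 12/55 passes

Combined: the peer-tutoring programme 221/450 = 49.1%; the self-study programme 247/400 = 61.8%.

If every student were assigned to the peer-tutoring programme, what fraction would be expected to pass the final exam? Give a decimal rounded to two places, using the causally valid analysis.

Because the teaching method influences mid-term attendance, mid-term attendance is a post-treatment mediator, not a confounder. Stratifying on it would bias the estimate; the causal effect is the crude pooled difference.
So P(outcome | do(the peer-tutoring programme)) is just the pooled rate for the peer-tutoring programme: 221/450 = 0.491.

0.49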